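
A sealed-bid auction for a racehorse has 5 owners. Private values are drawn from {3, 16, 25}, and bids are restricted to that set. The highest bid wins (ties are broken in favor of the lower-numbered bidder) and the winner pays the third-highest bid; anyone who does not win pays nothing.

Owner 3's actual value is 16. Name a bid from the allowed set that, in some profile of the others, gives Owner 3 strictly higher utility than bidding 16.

25

Suppose Owner 1 bids 3, Owner 2 bids 3, Owner 4 bids 3 and Owner 5 bids 25.
Bid 16: loses, pays 0, utility 0.
Bid 25: wins, pays 3, utility 16 - 3 = 13.
So bidding 25 beats truth here (13 > 0).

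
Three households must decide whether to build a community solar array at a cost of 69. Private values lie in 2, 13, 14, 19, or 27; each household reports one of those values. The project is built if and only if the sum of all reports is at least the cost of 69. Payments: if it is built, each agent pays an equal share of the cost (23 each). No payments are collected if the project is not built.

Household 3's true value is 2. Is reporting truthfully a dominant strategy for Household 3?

Check each profile of the others' reports and compare truth against every alternative report.
Others report (2, 2): truth gives 0, best alternative gives 0.
Others report (2, 13): truth gives 0, best alternative gives 0.
Others report (2, 14): truth gives 0, best alternative gives 0.
Others report (2, 19): truth gives 0, best alternative gives 0.
Others report (2, 27): truth gives 0, best alternative gives 0.
Others report (13, 2): truth gives 0, best alternative gives 0.
(Remaining 19 profiles checked similarly; truth is weakly best in each.)
In every case the truthful report is at least as good as any alternative, so it is a dominant strategy.

Yes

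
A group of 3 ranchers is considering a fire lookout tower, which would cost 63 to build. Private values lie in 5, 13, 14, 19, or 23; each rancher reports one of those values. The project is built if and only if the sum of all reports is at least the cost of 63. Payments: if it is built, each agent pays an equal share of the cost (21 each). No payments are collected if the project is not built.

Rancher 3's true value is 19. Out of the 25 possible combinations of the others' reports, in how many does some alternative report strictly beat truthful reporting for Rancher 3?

Others report (23, 23): truth gives -2; report 5 gives 0 > -2. Violating.
Others report (5, 5): truth gives 0; no alternative beats it.
Others report (5, 13): truth gives 0; no alternative beats it.
(Checking all 25 profiles: 1 has a profitable deviation, 24 do not.)

1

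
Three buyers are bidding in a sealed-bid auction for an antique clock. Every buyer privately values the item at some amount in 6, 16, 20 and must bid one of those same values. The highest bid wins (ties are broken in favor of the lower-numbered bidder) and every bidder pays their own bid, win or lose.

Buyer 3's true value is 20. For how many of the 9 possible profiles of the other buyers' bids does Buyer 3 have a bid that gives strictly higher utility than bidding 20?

6

Others bid (6, 6): truth gives 0; bid 16 gives 4 > 0. Violating.
Others bid (6, 20): truth gives -20; bid 6 gives -6 > -20. Violating.
Others bid (16, 20): truth gives -20; bid 6 gives -6 > -20. Violating.
Others bid (20, 6): truth gives -20; bid 6 gives -6 > -20. Violating.
Others bid (6, 16): truth gives 0; no alternative beats it.
Others bid (16, 6): truth gives 0; no alternative beats it.
(Checking all 9 profiles: 6 have a profitable deviation, 3 do not.)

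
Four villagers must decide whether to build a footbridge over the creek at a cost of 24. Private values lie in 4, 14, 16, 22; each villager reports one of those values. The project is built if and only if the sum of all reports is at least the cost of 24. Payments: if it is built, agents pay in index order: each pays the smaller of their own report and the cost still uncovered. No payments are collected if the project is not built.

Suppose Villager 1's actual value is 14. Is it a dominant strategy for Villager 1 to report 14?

No

Consider the case where Villager 2 reports 4, Villager 3 reports 4 and Villager 4 reports 14.
Truthful report 14: project built, pays 14, utility 14 - 14 = 0.
Report 4 instead: project built, pays 4, utility 14 - 4 = 10.
Since 10 > 0, reporting 4 is strictly better here, so truthful reporting is not dominant.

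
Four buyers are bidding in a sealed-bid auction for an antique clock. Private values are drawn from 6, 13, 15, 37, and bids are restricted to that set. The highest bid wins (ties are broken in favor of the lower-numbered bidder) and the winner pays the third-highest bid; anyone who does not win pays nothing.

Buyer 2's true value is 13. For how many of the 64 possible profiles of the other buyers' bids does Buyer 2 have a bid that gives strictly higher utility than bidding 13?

6

Others bid (6, 6, 15): truth gives 0; bid 15 gives 7 > 0. Violating.
Others bid (6, 6, 37): truth gives 0; bid 37 gives 7 > 0. Violating.
Others bid (6, 15, 6): truth gives 0; bid 15 gives 7 > 0. Violating.
Others bid (6, 37, 6): truth gives 0; bid 37 gives 7 > 0. Violating.
Others bid (6, 6, 6): truth gives 7; no alternative beats it.
Others bid (6, 6, 13): truth gives 7; no alternative beats it.
(Checking all 64 profiles: 6 have a profitable deviation, 58 do not.)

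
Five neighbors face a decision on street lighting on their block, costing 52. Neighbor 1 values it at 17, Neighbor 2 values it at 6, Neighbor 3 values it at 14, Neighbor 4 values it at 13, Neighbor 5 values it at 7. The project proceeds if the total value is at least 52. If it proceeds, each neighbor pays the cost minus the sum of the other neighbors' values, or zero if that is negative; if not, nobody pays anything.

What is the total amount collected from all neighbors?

Total value 57 ≥ cost 52, so it is built.
Neighbor 1: others sum to 40; max(0, 52 - 40) = 12.
Neighbor 2: others sum to 51; max(0, 52 - 51) = 1.
Neighbor 3: others sum to 43; max(0, 52 - 43) = 9.
Neighbor 4: others sum to 44; max(0, 52 - 44) = 8.
Neighbor 5: others sum to 50; max(0, 52 - 50) = 2.
Total collected = 12 + 1 + 9 + 8 + 2 = 32.

32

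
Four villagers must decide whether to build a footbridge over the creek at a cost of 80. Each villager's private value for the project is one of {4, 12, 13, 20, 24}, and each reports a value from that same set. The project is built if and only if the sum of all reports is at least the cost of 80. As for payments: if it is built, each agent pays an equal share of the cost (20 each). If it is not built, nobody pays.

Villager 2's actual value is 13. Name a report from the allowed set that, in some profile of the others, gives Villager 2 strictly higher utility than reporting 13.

Suppose Villager 1 reports 20, Villager 3 reports 24 and Villager 4 reports 24.
Report 13: project built, pays 20, utility 13 - 20 = -7.
Report 4: project not built, utility 0.
So reporting 4 beats truth here (0 > -7).

4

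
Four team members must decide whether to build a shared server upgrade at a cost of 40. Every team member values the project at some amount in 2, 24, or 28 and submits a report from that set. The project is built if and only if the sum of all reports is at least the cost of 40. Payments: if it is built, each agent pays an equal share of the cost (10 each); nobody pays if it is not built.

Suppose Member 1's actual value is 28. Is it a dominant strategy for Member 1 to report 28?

Check each profile of the others' reports and compare truth against every alternative report.
Others report (2, 2, 24): truth gives 18, best alternative gives 18.
Others report (2, 2, 28): truth gives 18, best alternative gives 18.
Others report (2, 24, 2): truth gives 18, best alternative gives 18.
Others report (2, 24, 24): truth gives 18, best alternative gives 18.
Others report (2, 24, 28): truth gives 18, best alternative gives 18.
Others report (2, 28, 2): truth gives 18, best alternative gives 18.
(Remaining 21 profiles checked similarly; truth is weakly best in each.)
In every case the truthful report is at least as good as any alternative, so it is a dominant strategy.

Yes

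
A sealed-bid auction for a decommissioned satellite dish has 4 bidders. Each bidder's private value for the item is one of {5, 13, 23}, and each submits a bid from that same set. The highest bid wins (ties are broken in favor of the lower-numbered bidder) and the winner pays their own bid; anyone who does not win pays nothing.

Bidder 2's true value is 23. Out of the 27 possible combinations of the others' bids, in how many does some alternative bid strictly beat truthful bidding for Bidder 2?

Others bid (5, 5, 5): truth gives 0; bid 13 gives 10 > 0. Violating.
Others bid (5, 5, 13): truth gives 0; bid 13 gives 10 > 0. Violating.
Others bid (5, 13, 5): truth gives 0; bid 13 gives 10 > 0. Violating.
Others bid (5, 13, 13): truth gives 0; bid 13 gives 10 > 0. Violating.
Others bid (5, 5, 23): truth gives 0; no alternative beats it.
Others bid (5, 13, 23): truth gives 0; no alternative beats it.
(Checking all 27 profiles: 4 have a profitable deviation, 23 do not.)

4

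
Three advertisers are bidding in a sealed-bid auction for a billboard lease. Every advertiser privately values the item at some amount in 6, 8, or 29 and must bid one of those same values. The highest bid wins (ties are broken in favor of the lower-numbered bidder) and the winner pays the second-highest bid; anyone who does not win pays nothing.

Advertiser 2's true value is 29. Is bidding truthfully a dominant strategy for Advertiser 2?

Check each profile of the others' bids and compare truth against every alternative bid.
Others bid (8, 6): truth gives 21, best alternative gives 0.
Others bid (8, 8): truth gives 21, best alternative gives 0.
Others bid (6, 6): truth gives 23, best alternative gives 23.
Others bid (6, 8): truth gives 21, best alternative gives 21.
Others bid (6, 29): truth gives 0, best alternative gives 0.
Others bid (8, 29): truth gives 0, best alternative gives 0.
(Remaining 3 profiles checked similarly; truth is weakly best in each.)
In every case the truthful bid is at least as good as any alternative, so it is a dominant strategy.

Yes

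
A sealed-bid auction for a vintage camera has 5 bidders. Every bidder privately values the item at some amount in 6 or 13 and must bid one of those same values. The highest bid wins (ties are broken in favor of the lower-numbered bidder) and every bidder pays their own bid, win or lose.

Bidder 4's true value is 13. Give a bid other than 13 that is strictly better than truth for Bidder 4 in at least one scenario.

6

Suppose Bidder 1 bids 6, Bidder 2 bids 6, Bidder 3 bids 13 and Bidder 5 bids 6.
Bid 13: loses but pays 13, utility -13.
Bid 6: loses but pays 6, utility -6.
So bidding 6 beats truth here (-6 > -13).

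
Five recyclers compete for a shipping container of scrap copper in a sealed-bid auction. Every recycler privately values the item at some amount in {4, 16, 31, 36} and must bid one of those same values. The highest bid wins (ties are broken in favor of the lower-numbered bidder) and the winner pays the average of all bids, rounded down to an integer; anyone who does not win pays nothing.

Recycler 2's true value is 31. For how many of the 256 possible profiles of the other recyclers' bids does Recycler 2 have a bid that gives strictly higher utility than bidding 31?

131

Others bid (4, 4, 4, 4): truth gives 22; bid 16 gives 25 > 22. Violating.
Others bid (4, 4, 4, 16): truth gives 20; bid 16 gives 23 > 20. Violating.
Others bid (4, 4, 4, 36): truth gives 0; bid 36 gives 15 > 0. Violating.
Others bid (4, 4, 16, 4): truth gives 20; bid 16 gives 23 > 20. Violating.
Others bid (4, 4, 4, 31): truth gives 17; no alternative beats it.
Others bid (4, 4, 16, 31): truth gives 14; no alternative beats it.
(Checking all 256 profiles: 131 have a profitable deviation, 125 do not.)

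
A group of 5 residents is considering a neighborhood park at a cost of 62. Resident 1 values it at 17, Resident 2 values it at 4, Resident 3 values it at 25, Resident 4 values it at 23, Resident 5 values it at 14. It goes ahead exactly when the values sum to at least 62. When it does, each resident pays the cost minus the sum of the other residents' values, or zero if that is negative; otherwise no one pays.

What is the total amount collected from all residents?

Total value 83 ≥ cost 62, so it is built.
Resident 1: others sum to 66; max(0, 62 - 66) = 0.
Resident 2: others sum to 79; max(0, 62 - 79) = 0.
Resident 3: others sum to 58; max(0, 62 - 58) = 4.
Resident 4: others sum to 60; max(0, 62 - 60) = 2.
Resident 5: others sum to 69; max(0, 62 - 69) = 0.
Total collected = 0 + 0 + 4 + 2 + 0 = 6.

6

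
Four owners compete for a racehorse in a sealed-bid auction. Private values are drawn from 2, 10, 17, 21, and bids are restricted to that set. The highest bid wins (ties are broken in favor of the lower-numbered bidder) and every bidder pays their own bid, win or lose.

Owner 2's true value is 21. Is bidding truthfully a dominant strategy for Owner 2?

No

Consider the case where Owner 1 bids 2, Owner 3 bids 2 and Owner 4 bids 2.
Truthful bid 21: wins, pays 21, utility 21 - 21 = 0.
Bid 10 instead: wins, pays 10, utility 21 - 10 = 11.
Since 11 > 0, bidding 10 is strictly better here, so truthful bidding is not dominant.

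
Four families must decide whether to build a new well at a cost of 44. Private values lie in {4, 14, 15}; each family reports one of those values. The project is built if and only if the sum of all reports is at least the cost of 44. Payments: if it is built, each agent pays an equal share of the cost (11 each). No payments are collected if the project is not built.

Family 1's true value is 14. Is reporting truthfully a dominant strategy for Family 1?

Yes

Check each profile of the others' reports and compare truth against every alternative report.
Others report (4, 14, 14): truth gives 3, best alternative gives 3.
Others report (4, 14, 15): truth gives 3, best alternative gives 3.
Others report (4, 15, 14): truth gives 3, best alternative gives 3.
Others report (4, 15, 15): truth gives 3, best alternative gives 3.
Others report (14, 4, 14): truth gives 3, best alternative gives 3.
Others report (14, 4, 15): truth gives 3, best alternative gives 3.
(Remaining 21 profiles checked similarly; truth is weakly best in each.)
In every case the truthful report is at least as good as any alternative, so it is a dominant strategy.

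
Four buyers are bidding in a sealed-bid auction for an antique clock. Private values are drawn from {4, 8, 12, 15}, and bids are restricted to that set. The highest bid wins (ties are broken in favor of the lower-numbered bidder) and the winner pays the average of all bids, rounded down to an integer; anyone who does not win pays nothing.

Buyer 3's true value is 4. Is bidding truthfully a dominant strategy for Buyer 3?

Yes

Check each profile of the others' bids and compare truth against every alternative bid.
Others bid (4, 4, 8): truth gives 0, best alternative gives -2.
Others bid (4, 4, 4): truth gives 0, best alternative gives -1.
Others bid (4, 4, 12): truth gives 0, best alternative gives 0.
Others bid (4, 4, 15): truth gives 0, best alternative gives 0.
Others bid (4, 8, 4): truth gives 0, best alternative gives 0.
Others bid (4, 8, 8): truth gives 0, best alternative gives 0.
(Remaining 58 profiles checked similarly; truth is weakly best in each.)
In every case the truthful bid is at least as good as any alternative, so it is a dominant strategy.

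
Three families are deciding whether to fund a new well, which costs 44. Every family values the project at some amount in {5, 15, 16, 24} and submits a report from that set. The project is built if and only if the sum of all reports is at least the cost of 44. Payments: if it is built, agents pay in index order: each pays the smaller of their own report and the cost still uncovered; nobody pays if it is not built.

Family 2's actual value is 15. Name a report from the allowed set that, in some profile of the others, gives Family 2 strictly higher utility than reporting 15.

5

Suppose Family 1 reports 15 and Family 3 reports 24.
Report 15: project built, pays 15, utility 15 - 15 = 0.
Report 5: project built, pays 5, utility 15 - 5 = 10.
So reporting 5 beats truth here (10 > 0).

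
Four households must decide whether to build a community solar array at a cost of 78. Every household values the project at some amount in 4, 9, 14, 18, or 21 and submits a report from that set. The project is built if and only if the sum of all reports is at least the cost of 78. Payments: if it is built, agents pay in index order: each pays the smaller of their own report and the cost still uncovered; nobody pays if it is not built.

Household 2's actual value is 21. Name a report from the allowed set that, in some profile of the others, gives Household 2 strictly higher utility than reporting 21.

18

Suppose Household 1 reports 18, Household 3 reports 21 and Household 4 reports 21.
Report 21: project built, pays 21, utility 21 - 21 = 0.
Report 18: project built, pays 18, utility 21 - 18 = 3.
So reporting 18 beats truth here (3 > 0).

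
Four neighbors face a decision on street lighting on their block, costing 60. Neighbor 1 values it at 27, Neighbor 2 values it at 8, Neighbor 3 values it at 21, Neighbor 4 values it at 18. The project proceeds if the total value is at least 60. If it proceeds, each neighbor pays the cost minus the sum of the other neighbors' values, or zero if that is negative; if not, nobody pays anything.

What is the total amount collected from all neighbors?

Total value 74 ≥ cost 60, so it is built.
Neighbor 1: others sum to 47; max(0, 60 - 47) = 13.
Neighbor 2: others sum to 66; max(0, 60 - 66) = 0.
Neighbor 3: others sum to 53; max(0, 60 - 53) = 7.
Neighbor 4: others sum to 56; max(0, 60 - 56) = 4.
Total collected = 13 + 0 + 7 + 4 = 24.

24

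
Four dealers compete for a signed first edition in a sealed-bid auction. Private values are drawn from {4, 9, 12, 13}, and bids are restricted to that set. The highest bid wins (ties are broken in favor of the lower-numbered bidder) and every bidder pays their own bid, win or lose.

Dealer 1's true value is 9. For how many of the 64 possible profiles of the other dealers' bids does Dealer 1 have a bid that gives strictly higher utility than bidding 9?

57

Others bid (4, 4, 4): truth gives 0; bid 4 gives 5 > 0. Violating.
Others bid (4, 4, 12): truth gives -9; bid 12 gives -3 > -9. Violating.
Others bid (4, 4, 13): truth gives -9; bid 4 gives -4 > -9. Violating.
Others bid (4, 9, 12): truth gives -9; bid 12 gives -3 > -9. Violating.
Others bid (4, 4, 9): truth gives 0; no alternative beats it.
Others bid (4, 9, 4): truth gives 0; no alternative beats it.
(Checking all 64 profiles: 57 have a profitable deviation, 7 do not.)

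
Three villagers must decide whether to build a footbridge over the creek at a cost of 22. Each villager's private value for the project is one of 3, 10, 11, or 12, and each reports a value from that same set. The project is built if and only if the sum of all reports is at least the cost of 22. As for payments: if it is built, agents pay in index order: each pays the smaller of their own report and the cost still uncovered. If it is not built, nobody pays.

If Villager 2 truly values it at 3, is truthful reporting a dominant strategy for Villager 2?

Yes

Check each profile of the others' reports and compare truth against every alternative report.
Others report (3, 10): truth gives 0, best alternative gives -7.
Others report (3, 11): truth gives 0, best alternative gives -7.
Others report (3, 12): truth gives 0, best alternative gives -7.
Others report (10, 3): truth gives 0, best alternative gives -7.
Others report (10, 10): truth gives 0, best alternative gives -7.
Others report (10, 11): truth gives 0, best alternative gives -7.
(Remaining 10 profiles checked similarly; truth is weakly best in each.)
In every case the truthful report is at least as good as any alternative, so it is a dominant strategy.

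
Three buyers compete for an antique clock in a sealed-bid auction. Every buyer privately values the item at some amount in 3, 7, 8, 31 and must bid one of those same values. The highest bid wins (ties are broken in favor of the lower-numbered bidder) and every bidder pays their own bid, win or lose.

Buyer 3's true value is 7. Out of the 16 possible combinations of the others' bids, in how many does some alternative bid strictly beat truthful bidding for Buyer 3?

Others bid (3, 7): truth gives -7; bid 8 gives -1 > -7. Violating.
Others bid (3, 8): truth gives -7; bid 3 gives -3 > -7. Violating.
Others bid (3, 31): truth gives -7; bid 3 gives -3 > -7. Violating.
Others bid (7, 3): truth gives -7; bid 8 gives -1 > -7. Violating.
Others bid (3, 3): truth gives 0; no alternative beats it.
(Checking all 16 profiles: 15 have a profitable deviation, 1 does not.)

15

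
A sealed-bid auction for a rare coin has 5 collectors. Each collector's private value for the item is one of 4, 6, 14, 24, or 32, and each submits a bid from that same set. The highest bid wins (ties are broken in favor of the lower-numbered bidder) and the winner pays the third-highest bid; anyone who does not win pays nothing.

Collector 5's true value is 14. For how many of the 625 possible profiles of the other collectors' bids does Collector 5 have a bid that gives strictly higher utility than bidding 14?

64

Others bid (4, 4, 4, 14): truth gives 0; bid 24 gives 10 > 0. Violating.
Others bid (4, 4, 4, 24): truth gives 0; bid 32 gives 10 > 0. Violating.
Others bid (4, 4, 6, 14): truth gives 0; bid 24 gives 8 > 0. Violating.
Others bid (4, 4, 6, 24): truth gives 0; bid 32 gives 8 > 0. Violating.
Others bid (4, 4, 4, 4): truth gives 10; no alternative beats it.
Others bid (4, 4, 4, 6): truth gives 10; no alternative beats it.
(Checking all 625 profiles: 64 have a profitable deviation, 561 do not.)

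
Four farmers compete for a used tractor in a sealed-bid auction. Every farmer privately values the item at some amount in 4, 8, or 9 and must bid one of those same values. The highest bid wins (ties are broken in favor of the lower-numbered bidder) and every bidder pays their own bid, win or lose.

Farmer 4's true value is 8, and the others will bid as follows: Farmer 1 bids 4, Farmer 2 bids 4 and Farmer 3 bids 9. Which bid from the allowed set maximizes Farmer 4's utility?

4

Bid 4: loses but pays 4, utility -4.
Bid 8: loses but pays 8, utility -8.
Bid 9: loses but pays 9, utility -9.
The best choice is 4 with utility -4.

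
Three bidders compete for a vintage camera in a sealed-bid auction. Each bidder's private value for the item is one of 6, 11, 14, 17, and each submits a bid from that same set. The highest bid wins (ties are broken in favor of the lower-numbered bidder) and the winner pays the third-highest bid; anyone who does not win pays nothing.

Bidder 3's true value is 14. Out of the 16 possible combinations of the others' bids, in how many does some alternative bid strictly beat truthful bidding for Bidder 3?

4

Others bid (6, 14): truth gives 0; bid 17 gives 8 > 0. Violating.
Others bid (11, 14): truth gives 0; bid 17 gives 3 > 0. Violating.
Others bid (14, 6): truth gives 0; bid 17 gives 8 > 0. Violating.
Others bid (14, 11): truth gives 0; bid 17 gives 3 > 0. Violating.
Others bid (6, 6): truth gives 8; no alternative beats it.
Others bid (6, 11): truth gives 8; no alternative beats it.
(Checking all 16 profiles: 4 have a profitable deviation, 12 do not.)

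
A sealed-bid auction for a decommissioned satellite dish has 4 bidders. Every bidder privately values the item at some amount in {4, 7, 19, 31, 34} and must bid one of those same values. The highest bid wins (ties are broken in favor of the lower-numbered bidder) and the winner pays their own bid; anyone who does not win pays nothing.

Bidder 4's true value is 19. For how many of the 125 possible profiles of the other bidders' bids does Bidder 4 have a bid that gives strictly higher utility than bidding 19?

Others bid (4, 4, 4): truth gives 0; bid 7 gives 12 > 0. Violating.
Others bid (4, 4, 7): truth gives 0; no alternative beats it.
Others bid (4, 4, 19): truth gives 0; no alternative beats it.
(Checking all 125 profiles: 1 has a profitable deviation, 124 do not.)

1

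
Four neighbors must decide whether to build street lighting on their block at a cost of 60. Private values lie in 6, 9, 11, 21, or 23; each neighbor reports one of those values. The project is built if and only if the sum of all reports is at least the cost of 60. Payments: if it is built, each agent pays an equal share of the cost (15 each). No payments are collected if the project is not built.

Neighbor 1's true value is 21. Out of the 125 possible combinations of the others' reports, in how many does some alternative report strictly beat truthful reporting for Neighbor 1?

Others report (6, 9, 23): truth gives 0; report 23 gives 6 > 0. Violating.
Others report (6, 11, 21): truth gives 0; report 23 gives 6 > 0. Violating.
Others report (6, 21, 11): truth gives 0; report 23 gives 6 > 0. Violating.
Others report (6, 23, 9): truth gives 0; report 23 gives 6 > 0. Violating.
Others report (6, 6, 6): truth gives 0; no alternative beats it.
Others report (6, 6, 9): truth gives 0; no alternative beats it.
(Checking all 125 profiles: 12 have a profitable deviation, 113 do not.)

12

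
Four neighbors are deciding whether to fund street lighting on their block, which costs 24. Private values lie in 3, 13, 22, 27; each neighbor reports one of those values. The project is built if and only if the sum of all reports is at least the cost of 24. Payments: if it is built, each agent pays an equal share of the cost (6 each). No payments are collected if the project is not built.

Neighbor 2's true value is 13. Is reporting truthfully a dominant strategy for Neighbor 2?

Consider the case where Neighbor 1 reports 3, Neighbor 3 reports 3 and Neighbor 4 reports 3.
Truthful report 13: project not built, utility 0.
Report 22 instead: project built, pays 6, utility 13 - 6 = 7.
Since 7 > 0, reporting 22 is strictly better here, so truthful reporting is not dominant.

No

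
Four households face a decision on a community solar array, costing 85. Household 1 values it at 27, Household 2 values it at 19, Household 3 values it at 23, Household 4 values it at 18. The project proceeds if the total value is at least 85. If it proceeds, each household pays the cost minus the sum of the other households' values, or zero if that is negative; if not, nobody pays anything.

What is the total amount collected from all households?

Total value 87 ≥ cost 85, so it is built.
Household 1: others sum to 60; max(0, 85 - 60) = 25.
Household 2: others sum to 68; max(0, 85 - 68) = 17.
Household 3: others sum to 64; max(0, 85 - 64) = 21.
Household 4: others sum to 69; max(0, 85 - 69) = 16.
Total collected = 25 + 17 + 21 + 16 = 79.

79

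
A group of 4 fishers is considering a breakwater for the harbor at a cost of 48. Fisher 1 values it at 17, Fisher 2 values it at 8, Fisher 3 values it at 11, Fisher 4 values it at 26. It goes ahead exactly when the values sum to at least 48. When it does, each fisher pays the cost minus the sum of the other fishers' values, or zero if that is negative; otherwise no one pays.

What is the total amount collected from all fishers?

15

Total value 62 ≥ cost 48, so it is built.
Fisher 1: others sum to 45; max(0, 48 - 45) = 3.
Fisher 2: others sum to 54; max(0, 48 - 54) = 0.
Fisher 3: others sum to 51; max(0, 48 - 51) = 0.
Fisher 4: others sum to 36; max(0, 48 - 36) = 12.
Total collected = 3 + 0 + 0 + 12 = 15.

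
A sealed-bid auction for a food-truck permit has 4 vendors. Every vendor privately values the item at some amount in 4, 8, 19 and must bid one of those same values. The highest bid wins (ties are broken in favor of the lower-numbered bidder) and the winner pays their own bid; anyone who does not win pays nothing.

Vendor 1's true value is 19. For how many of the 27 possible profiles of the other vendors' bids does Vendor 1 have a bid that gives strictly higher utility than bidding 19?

Others bid (4, 4, 4): truth gives 0; bid 4 gives 15 > 0. Violating.
Others bid (4, 4, 8): truth gives 0; bid 8 gives 11 > 0. Violating.
Others bid (4, 8, 4): truth gives 0; bid 8 gives 11 > 0. Violating.
Others bid (4, 8, 8): truth gives 0; bid 8 gives 11 > 0. Violating.
Others bid (4, 4, 19): truth gives 0; no alternative beats it.
Others bid (4, 8, 19): truth gives 0; no alternative beats it.
(Checking all 27 profiles: 8 have a profitable deviation, 19 do not.)

8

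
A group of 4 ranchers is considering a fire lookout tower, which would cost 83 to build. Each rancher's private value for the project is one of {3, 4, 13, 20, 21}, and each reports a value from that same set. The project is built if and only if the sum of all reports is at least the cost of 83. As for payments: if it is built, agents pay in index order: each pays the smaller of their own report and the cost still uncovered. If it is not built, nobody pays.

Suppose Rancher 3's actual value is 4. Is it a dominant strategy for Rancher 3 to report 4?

Yes

Check each profile of the others' reports and compare truth against every alternative report.
Others report (3, 3, 3): truth gives 0, best alternative gives 0.
Others report (3, 3, 4): truth gives 0, best alternative gives 0.
Others report (3, 3, 13): truth gives 0, best alternative gives 0.
Others report (3, 3, 20): truth gives 0, best alternative gives 0.
Others report (3, 3, 21): truth gives 0, best alternative gives 0.
Others report (3, 4, 3): truth gives 0, best alternative gives 0.
(Remaining 119 profiles checked similarly; truth is weakly best in each.)
In every case the truthful report is at least as good as any alternative, so it is a dominant strategy.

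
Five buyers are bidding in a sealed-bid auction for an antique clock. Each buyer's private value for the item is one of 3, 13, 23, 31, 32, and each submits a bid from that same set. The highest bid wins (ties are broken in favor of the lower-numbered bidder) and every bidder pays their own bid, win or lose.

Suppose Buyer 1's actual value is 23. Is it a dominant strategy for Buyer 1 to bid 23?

No

Consider the case where Buyer 2 bids 3, Buyer 3 bids 3, Buyer 4 bids 3 and Buyer 5 bids 3.
Truthful bid 23: wins, pays 23, utility 23 - 23 = 0.
Bid 3 instead: wins, pays 3, utility 23 - 3 = 20.
Since 20 > 0, bidding 3 is strictly better here, so truthful bidding is not dominant.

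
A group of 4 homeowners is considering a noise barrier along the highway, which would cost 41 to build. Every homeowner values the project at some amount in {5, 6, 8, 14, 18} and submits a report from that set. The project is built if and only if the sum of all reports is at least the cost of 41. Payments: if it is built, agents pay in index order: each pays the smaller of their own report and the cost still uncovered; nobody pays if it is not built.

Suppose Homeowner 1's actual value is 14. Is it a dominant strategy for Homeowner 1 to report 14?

No

Consider the case where Homeowner 2 reports 5, Homeowner 3 reports 14 and Homeowner 4 reports 14.
Truthful report 14: project built, pays 14, utility 14 - 14 = 0.
Report 8 instead: project built, pays 8, utility 14 - 8 = 6.
Since 6 > 0, reporting 8 is strictly better here, so truthful reporting is not dominant.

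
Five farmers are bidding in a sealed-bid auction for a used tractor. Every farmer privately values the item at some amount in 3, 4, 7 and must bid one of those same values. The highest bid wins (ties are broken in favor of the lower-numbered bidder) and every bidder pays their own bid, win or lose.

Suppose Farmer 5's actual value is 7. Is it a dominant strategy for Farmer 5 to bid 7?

No

Consider the case where Farmer 1 bids 3, Farmer 2 bids 3, Farmer 3 bids 3 and Farmer 4 bids 3.
Truthful bid 7: wins, pays 7, utility 7 - 7 = 0.
Bid 4 instead: wins, pays 4, utility 7 - 4 = 3.
Since 3 > 0, bidding 4 is strictly better here, so truthful bidding is not dominant.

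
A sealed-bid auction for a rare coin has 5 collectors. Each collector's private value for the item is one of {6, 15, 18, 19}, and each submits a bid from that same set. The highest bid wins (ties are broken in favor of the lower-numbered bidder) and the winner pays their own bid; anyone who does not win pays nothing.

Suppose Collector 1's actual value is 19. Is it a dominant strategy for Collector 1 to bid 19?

No

Consider the case where Collector 2 bids 6, Collector 3 bids 6, Collector 4 bids 6 and Collector 5 bids 6.
Truthful bid 19: wins, pays 19, utility 19 - 19 = 0.
Bid 6 instead: wins, pays 6, utility 19 - 6 = 13.
Since 13 > 0, bidding 6 is strictly better here, so truthful bidding is not dominant.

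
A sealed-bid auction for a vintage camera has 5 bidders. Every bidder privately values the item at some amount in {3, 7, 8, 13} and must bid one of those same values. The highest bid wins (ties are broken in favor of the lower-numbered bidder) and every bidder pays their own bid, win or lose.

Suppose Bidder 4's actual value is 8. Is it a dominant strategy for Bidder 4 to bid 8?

Consider the case where Bidder 1 bids 3, Bidder 2 bids 3, Bidder 3 bids 3 and Bidder 5 bids 3.
Truthful bid 8: wins, pays 8, utility 8 - 8 = 0.
Bid 7 instead: wins, pays 7, utility 8 - 7 = 1.
Since 1 > 0, bidding 7 is strictly better here, so truthful bidding is not dominant.

No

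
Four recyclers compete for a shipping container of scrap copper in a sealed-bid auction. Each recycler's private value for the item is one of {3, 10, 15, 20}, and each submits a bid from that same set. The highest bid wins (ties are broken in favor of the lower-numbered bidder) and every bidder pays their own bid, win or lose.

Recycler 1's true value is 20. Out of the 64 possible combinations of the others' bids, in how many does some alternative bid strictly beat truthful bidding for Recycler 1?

Others bid (3, 3, 3): truth gives 0; bid 3 gives 17 > 0. Violating.
Others bid (3, 3, 10): truth gives 0; bid 10 gives 10 > 0. Violating.
Others bid (3, 3, 15): truth gives 0; bid 15 gives 5 > 0. Violating.
Others bid (3, 10, 3): truth gives 0; bid 10 gives 10 > 0. Violating.
Others bid (3, 3, 20): truth gives 0; no alternative beats it.
Others bid (3, 10, 20): truth gives 0; no alternative beats it.
(Checking all 64 profiles: 27 have a profitable deviation, 37 do not.)

27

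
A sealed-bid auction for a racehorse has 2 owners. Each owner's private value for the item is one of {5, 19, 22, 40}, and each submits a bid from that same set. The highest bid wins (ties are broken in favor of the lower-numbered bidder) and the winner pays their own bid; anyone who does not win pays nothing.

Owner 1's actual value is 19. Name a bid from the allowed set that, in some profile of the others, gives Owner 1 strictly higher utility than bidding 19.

Suppose Owner 2 bids 5.
Bid 19: wins, pays 19, utility 19 - 19 = 0.
Bid 5: wins, pays 5, utility 19 - 5 = 14.
So bidding 5 beats truth here (14 > 0).

5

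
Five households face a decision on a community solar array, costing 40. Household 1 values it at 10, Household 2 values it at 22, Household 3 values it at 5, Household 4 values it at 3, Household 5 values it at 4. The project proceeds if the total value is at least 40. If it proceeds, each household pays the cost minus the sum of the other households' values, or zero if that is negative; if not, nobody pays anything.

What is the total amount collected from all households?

Total value 44 ≥ cost 40, so it is built.
Household 1: others sum to 34; max(0, 40 - 34) = 6.
Household 2: others sum to 22; max(0, 40 - 22) = 18.
Household 3: others sum to 39; max(0, 40 - 39) = 1.
Household 4: others sum to 41; max(0, 40 - 41) = 0.
Household 5: others sum to 40; max(0, 40 - 40) = 0.
Total collected = 6 + 18 + 1 + 0 + 0 = 25.

25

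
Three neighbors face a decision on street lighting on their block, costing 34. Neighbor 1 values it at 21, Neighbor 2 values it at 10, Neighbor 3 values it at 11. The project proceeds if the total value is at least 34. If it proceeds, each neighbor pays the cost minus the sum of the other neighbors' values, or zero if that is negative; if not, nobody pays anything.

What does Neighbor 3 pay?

Total value 42 ≥ cost 34, so the project is built.
The other neighbors' values sum to 31.
Cost minus that sum is 34 - 31 = 3.

3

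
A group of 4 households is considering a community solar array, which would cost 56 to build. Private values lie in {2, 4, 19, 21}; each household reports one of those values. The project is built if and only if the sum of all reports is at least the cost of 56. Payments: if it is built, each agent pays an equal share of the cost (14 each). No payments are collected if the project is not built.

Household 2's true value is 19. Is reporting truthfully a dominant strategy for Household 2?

Check each profile of the others' reports and compare truth against every alternative report.
Others report (2, 19, 19): truth gives 5, best alternative gives 5.
Others report (2, 19, 21): truth gives 5, best alternative gives 5.
Others report (2, 21, 19): truth gives 5, best alternative gives 5.
Others report (2, 21, 21): truth gives 5, best alternative gives 5.
Others report (4, 19, 19): truth gives 5, best alternative gives 5.
Others report (4, 19, 21): truth gives 5, best alternative gives 5.
(Remaining 58 profiles checked similarly; truth is weakly best in each.)
In every case the truthful report is at least as good as any alternative, so it is a dominant strategy.

Yes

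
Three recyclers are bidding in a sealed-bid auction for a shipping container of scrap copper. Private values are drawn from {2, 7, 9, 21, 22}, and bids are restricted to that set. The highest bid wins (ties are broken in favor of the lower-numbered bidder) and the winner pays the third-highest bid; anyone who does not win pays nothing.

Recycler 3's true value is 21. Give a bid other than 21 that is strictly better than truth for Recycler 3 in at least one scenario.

Suppose Recycler 1 bids 2 and Recycler 2 bids 21.
Bid 21: loses, pays 0, utility 0.
Bid 22: wins, pays 2, utility 21 - 2 = 19.
So bidding 22 beats truth here (19 > 0).

22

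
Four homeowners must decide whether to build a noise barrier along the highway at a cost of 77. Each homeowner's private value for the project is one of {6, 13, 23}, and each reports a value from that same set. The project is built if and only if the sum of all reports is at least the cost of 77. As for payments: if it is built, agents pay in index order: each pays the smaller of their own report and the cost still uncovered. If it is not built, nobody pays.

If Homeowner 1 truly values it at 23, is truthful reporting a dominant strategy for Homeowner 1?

No

Consider the case where Homeowner 2 reports 23, Homeowner 3 reports 23 and Homeowner 4 reports 23.
Truthful report 23: project built, pays 23, utility 23 - 23 = 0.
Report 13 instead: project built, pays 13, utility 23 - 13 = 10.
Since 10 > 0, reporting 13 is strictly better here, so truthful reporting is not dominant.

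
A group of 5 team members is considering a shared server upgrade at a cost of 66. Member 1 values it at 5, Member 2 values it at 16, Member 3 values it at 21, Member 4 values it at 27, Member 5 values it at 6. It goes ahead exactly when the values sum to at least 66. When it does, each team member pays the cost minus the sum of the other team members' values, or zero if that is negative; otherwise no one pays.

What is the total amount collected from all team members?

37

Total value 75 ≥ cost 66, so it is built.
Member 1: others sum to 70; max(0, 66 - 70) = 0.
Member 2: others sum to 59; max(0, 66 - 59) = 7.
Member 3: others sum to 54; max(0, 66 - 54) = 12.
Member 4: others sum to 48; max(0, 66 - 48) = 18.
Member 5: others sum to 69; max(0, 66 - 69) = 0.
Total collected = 0 + 7 + 12 + 18 + 0 = 37.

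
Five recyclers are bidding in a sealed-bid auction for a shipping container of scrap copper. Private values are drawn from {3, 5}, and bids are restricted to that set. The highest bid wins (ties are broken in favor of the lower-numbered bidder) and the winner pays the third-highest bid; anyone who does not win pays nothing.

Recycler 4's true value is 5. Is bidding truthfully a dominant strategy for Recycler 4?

Yes

Check each profile of the others' bids and compare truth against every alternative bid.
Others bid (3, 3, 3, 3): truth gives 2, best alternative gives 0.
Others bid (3, 3, 3, 5): truth gives 2, best alternative gives 0.
Others bid (3, 3, 5, 3): truth gives 0, best alternative gives 0.
Others bid (3, 3, 5, 5): truth gives 0, best alternative gives 0.
Others bid (3, 5, 3, 3): truth gives 0, best alternative gives 0.
Others bid (3, 5, 3, 5): truth gives 0, best alternative gives 0.
(Remaining 10 profiles checked similarly; truth is weakly best in each.)
In every case the truthful bid is at least as good as any alternative, so it is a dominant strategy.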